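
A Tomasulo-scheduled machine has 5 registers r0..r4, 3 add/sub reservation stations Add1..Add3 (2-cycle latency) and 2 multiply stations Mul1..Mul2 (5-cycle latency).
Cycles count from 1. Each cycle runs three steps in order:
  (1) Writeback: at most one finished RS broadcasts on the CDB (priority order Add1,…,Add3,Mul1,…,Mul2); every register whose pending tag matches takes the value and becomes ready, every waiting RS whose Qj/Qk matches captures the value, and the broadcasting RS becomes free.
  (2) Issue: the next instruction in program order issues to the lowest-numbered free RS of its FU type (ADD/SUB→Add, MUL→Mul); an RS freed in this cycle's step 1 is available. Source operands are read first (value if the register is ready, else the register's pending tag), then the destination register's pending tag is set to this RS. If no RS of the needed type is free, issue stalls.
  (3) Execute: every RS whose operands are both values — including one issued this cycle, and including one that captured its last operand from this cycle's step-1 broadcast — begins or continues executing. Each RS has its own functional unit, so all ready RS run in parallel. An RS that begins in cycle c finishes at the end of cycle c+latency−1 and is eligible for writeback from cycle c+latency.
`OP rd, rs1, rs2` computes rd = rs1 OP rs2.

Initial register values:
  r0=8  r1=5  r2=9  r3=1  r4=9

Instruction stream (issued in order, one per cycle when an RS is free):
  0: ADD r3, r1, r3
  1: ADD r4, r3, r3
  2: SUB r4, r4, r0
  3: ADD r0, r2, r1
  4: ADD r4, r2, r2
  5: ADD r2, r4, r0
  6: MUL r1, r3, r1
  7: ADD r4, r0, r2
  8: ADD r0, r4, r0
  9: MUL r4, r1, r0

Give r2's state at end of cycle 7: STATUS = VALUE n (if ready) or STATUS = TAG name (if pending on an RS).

STATUS = TAG Add3

  c1: issue ADD r3<-Add1  regs: r0:8,r1:5,r2:9,r3:Add1,r4:9
  c2: issue ADD r4<-Add2  regs: r0:8,r1:5,r2:9,r3:Add1,r4:Add2
  c3: CDB Add1=6; issue SUB r4<-Add1  regs: r0:8,r1:5,r2:9,r3:6,r4:Add1
  c4: issue ADD r0<-Add3  regs: r0:Add3,r1:5,r2:9,r3:6,r4:Add1
  c5: CDB Add2=12; issue ADD r4<-Add2  regs: r0:Add3,r1:5,r2:9,r3:6,r4:Add2
  c6: CDB Add3=14; issue ADD r2<-Add3  regs: r0:14,r1:5,r2:Add3,r3:6,r4:Add2
  c7: CDB Add1=4; issue MUL r1<-Mul1  regs: r0:14,r1:Mul1,r2:Add3,r3:6,r4:Add2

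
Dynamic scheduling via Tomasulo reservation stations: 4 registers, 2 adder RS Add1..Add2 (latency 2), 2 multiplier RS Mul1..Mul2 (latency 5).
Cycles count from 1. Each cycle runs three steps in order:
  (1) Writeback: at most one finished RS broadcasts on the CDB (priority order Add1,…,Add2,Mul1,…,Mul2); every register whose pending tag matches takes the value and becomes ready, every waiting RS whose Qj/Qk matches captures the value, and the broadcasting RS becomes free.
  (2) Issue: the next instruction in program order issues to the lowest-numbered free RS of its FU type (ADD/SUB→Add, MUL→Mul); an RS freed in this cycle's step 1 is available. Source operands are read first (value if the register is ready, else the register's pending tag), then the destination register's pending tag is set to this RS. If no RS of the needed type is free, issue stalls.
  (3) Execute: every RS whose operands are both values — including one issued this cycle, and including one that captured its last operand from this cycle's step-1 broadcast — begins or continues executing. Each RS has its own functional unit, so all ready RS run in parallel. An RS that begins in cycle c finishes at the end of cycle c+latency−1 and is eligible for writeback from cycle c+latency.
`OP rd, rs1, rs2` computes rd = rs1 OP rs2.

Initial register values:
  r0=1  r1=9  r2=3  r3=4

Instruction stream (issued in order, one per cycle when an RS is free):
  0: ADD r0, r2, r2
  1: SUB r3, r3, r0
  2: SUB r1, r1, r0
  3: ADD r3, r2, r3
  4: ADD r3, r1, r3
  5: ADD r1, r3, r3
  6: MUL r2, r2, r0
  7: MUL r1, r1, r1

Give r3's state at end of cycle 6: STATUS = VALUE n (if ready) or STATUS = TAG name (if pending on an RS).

cycle 1: issue ADD r0<-Add1 // r0:Add1,r1:9,r2:3,r3:4
cycle 2: issue SUB r3<-Add2 // r0:Add1,r1:9,r2:3,r3:Add2
cycle 3: CDB Add1=6; issue SUB r1<-Add1 // r0:6,r1:Add1,r2:3,r3:Add2
cycle 4: stall // r0:6,r1:Add1,r2:3,r3:Add2
cycle 5: CDB Add1=3; issue ADD r3<-Add1 // r0:6,r1:3,r2:3,r3:Add1
cycle 6: CDB Add2=-2; issue ADD r3<-Add2 // r0:6,r1:3,r2:3,r3:Add2

STATUS = TAG Add2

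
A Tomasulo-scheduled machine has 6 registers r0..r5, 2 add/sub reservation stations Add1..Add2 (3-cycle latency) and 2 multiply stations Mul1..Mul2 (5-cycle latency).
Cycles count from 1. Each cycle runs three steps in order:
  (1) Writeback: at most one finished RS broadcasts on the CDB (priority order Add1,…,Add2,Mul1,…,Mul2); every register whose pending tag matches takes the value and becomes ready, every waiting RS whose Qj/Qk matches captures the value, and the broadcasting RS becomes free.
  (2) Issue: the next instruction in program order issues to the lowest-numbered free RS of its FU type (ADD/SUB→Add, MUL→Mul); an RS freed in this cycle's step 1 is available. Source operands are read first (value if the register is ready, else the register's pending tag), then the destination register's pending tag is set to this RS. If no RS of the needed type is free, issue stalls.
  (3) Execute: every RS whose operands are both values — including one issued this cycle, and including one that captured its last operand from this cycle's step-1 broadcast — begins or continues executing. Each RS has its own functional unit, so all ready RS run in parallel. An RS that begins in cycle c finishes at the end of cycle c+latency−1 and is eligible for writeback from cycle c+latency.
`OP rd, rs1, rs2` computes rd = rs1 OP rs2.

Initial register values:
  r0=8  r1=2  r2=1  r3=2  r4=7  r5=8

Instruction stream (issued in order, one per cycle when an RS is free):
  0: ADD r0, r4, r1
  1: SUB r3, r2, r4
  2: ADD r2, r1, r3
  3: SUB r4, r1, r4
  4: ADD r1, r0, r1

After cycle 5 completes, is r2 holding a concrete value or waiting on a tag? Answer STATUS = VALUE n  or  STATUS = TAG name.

  c1: issue ADD r0<-Add1  regs: r0:Add1,r1:2,r2:1,r3:2,r4:7,r5:8
  c2: issue SUB r3<-Add2  regs: r0:Add1,r1:2,r2:1,r3:Add2,r4:7,r5:8
  c3: stall  regs: r0:Add1,r1:2,r2:1,r3:Add2,r4:7,r5:8
  c4: CDB Add1=9; issue ADD r2<-Add1  regs: r0:9,r1:2,r2:Add1,r3:Add2,r4:7,r5:8
  c5: CDB Add2=-6; issue SUB r4<-Add2  regs: r0:9,r1:2,r2:Add1,r3:-6,r4:Add2,r5:8

STATUS = TAG Add1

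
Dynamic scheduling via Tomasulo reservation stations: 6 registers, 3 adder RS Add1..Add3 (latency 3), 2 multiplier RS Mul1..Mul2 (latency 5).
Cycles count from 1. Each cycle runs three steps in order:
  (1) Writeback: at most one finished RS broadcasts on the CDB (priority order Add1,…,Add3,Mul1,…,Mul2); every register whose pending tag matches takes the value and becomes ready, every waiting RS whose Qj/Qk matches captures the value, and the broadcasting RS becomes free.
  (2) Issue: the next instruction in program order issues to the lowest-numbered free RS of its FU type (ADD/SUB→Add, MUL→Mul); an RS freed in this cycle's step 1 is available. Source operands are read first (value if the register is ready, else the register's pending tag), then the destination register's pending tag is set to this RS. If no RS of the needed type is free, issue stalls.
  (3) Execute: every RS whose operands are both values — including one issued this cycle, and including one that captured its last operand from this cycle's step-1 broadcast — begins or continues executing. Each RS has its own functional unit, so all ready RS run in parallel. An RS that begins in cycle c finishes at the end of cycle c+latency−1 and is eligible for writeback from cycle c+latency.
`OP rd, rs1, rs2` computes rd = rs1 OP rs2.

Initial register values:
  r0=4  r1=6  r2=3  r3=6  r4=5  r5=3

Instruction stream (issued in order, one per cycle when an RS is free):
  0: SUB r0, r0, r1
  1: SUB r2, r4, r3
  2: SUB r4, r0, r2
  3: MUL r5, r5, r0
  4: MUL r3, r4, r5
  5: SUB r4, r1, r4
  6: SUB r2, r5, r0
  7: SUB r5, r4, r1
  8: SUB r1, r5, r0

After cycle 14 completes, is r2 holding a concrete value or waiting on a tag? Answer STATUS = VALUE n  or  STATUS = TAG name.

  c1: issue SUB r0<-Add1  regs: r0:Add1,r1:6,r2:3,r3:6,r4:5,r5:3
  c2: issue SUB r2<-Add2  regs: r0:Add1,r1:6,r2:Add2,r3:6,r4:5,r5:3
  c3: issue SUB r4<-Add3  regs: r0:Add1,r1:6,r2:Add2,r3:6,r4:Add3,r5:3
  c4: CDB Add1=-2; issue MUL r5<-Mul1  regs: r0:-2,r1:6,r2:Add2,r3:6,r4:Add3,r5:Mul1
  c5: CDB Add2=-1; issue MUL r3<-Mul2  regs: r0:-2,r1:6,r2:-1,r3:Mul2,r4:Add3,r5:Mul1
  c6: issue SUB r4<-Add1  regs: r0:-2,r1:6,r2:-1,r3:Mul2,r4:Add1,r5:Mul1
  c7: issue SUB r2<-Add2  regs: r0:-2,r1:6,r2:Add2,r3:Mul2,r4:Add1,r5:Mul1
  c8: CDB Add3=-1; issue SUB r5<-Add3  regs: r0:-2,r1:6,r2:Add2,r3:Mul2,r4:Add1,r5:Add3
  c9: CDB Mul1=-6; stall  regs: r0:-2,r1:6,r2:Add2,r3:Mul2,r4:Add1,r5:Add3
  c10: stall  regs: r0:-2,r1:6,r2:Add2,r3:Mul2,r4:Add1,r5:Add3
  c11: CDB Add1=7; issue SUB r1<-Add1  regs: r0:-2,r1:Add1,r2:Add2,r3:Mul2,r4:7,r5:Add3
  c12: CDB Add2=-4  regs: r0:-2,r1:Add1,r2:-4,r3:Mul2,r4:7,r5:Add3
  c13: -  regs: r0:-2,r1:Add1,r2:-4,r3:Mul2,r4:7,r5:Add3
  c14: CDB Add3=1  regs: r0:-2,r1:Add1,r2:-4,r3:Mul2,r4:7,r5:1

STATUS = VALUE -4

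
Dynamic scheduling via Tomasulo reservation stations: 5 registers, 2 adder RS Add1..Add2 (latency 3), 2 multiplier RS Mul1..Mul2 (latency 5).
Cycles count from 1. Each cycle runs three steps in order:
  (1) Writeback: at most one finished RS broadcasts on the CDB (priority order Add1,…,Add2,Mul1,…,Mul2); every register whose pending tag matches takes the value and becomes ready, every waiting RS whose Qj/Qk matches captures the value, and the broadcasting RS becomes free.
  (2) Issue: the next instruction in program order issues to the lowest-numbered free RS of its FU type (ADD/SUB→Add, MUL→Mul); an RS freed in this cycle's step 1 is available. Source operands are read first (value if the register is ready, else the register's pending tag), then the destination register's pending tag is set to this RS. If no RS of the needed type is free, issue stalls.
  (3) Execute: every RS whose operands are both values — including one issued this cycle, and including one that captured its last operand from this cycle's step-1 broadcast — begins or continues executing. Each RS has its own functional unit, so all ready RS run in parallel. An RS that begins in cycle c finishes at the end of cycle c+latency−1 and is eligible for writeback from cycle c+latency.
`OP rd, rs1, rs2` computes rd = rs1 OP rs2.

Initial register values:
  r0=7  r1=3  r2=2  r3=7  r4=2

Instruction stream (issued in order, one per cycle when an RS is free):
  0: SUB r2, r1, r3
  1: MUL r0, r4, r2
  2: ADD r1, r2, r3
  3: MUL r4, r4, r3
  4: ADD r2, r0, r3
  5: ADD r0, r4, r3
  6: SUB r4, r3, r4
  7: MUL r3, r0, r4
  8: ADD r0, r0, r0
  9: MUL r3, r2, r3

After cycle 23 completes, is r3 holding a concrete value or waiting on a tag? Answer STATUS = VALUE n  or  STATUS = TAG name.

STATUS = TAG Mul2

  c1: issue SUB r2<-Add1  regs: r0:7,r1:3,r2:Add1,r3:7,r4:2
  c2: issue MUL r0<-Mul1  regs: r0:Mul1,r1:3,r2:Add1,r3:7,r4:2
  c3: issue ADD r1<-Add2  regs: r0:Mul1,r1:Add2,r2:Add1,r3:7,r4:2
  c4: CDB Add1=-4; issue MUL r4<-Mul2  regs: r0:Mul1,r1:Add2,r2:-4,r3:7,r4:Mul2
  c5: issue ADD r2<-Add1  regs: r0:Mul1,r1:Add2,r2:Add1,r3:7,r4:Mul2
  c6: stall  regs: r0:Mul1,r1:Add2,r2:Add1,r3:7,r4:Mul2
  c7: CDB Add2=3; issue ADD r0<-Add2  regs: r0:Add2,r1:3,r2:Add1,r3:7,r4:Mul2
  c8: stall  regs: r0:Add2,r1:3,r2:Add1,r3:7,r4:Mul2
  c9: CDB Mul1=-8; stall  regs: r0:Add2,r1:3,r2:Add1,r3:7,r4:Mul2
  c10: CDB Mul2=14; stall  regs: r0:Add2,r1:3,r2:Add1,r3:7,r4:14
  c11: stall  regs: r0:Add2,r1:3,r2:Add1,r3:7,r4:14
  c12: CDB Add1=-1; issue SUB r4<-Add1  regs: r0:Add2,r1:3,r2:-1,r3:7,r4:Add1
  c13: CDB Add2=21; issue MUL r3<-Mul1  regs: r0:21,r1:3,r2:-1,r3:Mul1,r4:Add1
  c14: issue ADD r0<-Add2  regs: r0:Add2,r1:3,r2:-1,r3:Mul1,r4:Add1
  c15: CDB Add1=-7; issue MUL r3<-Mul2  regs: r0:Add2,r1:3,r2:-1,r3:Mul2,r4:-7
  c16: -  regs: r0:Add2,r1:3,r2:-1,r3:Mul2,r4:-7
  c17: CDB Add2=42  regs: r0:42,r1:3,r2:-1,r3:Mul2,r4:-7
  c18: -  regs: r0:42,r1:3,r2:-1,r3:Mul2,r4:-7
  c19: -  regs: r0:42,r1:3,r2:-1,r3:Mul2,r4:-7
  c20: CDB Mul1=-147  regs: r0:42,r1:3,r2:-1,r3:Mul2,r4:-7
  c21: -  regs: r0:42,r1:3,r2:-1,r3:Mul2,r4:-7
  c22: -  regs: r0:42,r1:3,r2:-1,r3:Mul2,r4:-7
  c23: -  regs: r0:42,r1:3,r2:-1,r3:Mul2,r4:-7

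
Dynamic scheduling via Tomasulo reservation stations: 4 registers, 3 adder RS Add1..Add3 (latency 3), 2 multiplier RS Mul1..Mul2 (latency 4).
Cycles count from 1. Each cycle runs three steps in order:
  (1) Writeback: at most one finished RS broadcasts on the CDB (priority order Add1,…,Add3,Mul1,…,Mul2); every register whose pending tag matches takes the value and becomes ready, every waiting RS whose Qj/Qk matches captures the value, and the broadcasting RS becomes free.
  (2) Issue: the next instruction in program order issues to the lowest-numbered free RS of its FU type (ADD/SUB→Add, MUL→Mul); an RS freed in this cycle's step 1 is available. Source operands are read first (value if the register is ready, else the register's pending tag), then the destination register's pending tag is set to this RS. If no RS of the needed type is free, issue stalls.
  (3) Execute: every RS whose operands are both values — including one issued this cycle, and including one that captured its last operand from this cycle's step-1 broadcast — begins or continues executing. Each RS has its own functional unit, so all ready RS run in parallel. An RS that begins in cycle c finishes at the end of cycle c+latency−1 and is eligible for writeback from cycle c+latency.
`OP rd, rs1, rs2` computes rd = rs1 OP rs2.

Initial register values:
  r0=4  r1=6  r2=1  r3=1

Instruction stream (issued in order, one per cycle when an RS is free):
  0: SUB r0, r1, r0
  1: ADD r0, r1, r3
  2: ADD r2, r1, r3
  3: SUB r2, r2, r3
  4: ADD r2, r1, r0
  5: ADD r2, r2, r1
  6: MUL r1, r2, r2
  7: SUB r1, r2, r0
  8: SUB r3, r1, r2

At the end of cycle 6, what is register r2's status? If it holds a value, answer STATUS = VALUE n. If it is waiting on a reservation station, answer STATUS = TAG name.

STATUS = TAG Add3

  c1: issue SUB r0<-Add1  regs: r0:Add1,r1:6,r2:1,r3:1
  c2: issue ADD r0<-Add2  regs: r0:Add2,r1:6,r2:1,r3:1
  c3: issue ADD r2<-Add3  regs: r0:Add2,r1:6,r2:Add3,r3:1
  c4: CDB Add1=2; issue SUB r2<-Add1  regs: r0:Add2,r1:6,r2:Add1,r3:1
  c5: CDB Add2=7; issue ADD r2<-Add2  regs: r0:7,r1:6,r2:Add2,r3:1
  c6: CDB Add3=7; issue ADD r2<-Add3  regs: r0:7,r1:6,r2:Add3,r3:1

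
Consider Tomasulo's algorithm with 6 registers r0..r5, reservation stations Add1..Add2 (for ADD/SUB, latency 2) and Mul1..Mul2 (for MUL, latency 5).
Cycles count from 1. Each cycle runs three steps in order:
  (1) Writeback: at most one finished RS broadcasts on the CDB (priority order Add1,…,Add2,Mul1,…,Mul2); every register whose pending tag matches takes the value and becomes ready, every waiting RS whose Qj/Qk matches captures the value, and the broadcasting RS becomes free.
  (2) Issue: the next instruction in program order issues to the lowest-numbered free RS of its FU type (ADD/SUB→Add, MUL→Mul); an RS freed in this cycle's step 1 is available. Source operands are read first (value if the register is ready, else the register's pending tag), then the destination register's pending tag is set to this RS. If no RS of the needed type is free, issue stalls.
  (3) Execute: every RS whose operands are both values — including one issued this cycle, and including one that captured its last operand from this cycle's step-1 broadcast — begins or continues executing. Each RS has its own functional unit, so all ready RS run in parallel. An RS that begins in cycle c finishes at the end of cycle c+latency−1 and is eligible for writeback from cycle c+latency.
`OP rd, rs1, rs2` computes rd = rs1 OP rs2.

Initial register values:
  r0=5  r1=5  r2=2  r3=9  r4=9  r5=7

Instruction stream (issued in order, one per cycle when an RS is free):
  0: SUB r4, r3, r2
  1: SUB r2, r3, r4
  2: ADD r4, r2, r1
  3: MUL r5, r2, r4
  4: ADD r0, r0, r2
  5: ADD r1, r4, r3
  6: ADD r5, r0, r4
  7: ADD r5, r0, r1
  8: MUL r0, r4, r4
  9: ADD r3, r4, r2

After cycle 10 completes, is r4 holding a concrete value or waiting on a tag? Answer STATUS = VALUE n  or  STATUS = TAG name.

STATUS = VALUE 7

  c1: issue SUB r4<-Add1  regs: r0:5,r1:5,r2:2,r3:9,r4:Add1,r5:7
  c2: issue SUB r2<-Add2  regs: r0:5,r1:5,r2:Add2,r3:9,r4:Add1,r5:7
  c3: CDB Add1=7; issue ADD r4<-Add1  regs: r0:5,r1:5,r2:Add2,r3:9,r4:Add1,r5:7
  c4: issue MUL r5<-Mul1  regs: r0:5,r1:5,r2:Add2,r3:9,r4:Add1,r5:Mul1
  c5: CDB Add2=2; issue ADD r0<-Add2  regs: r0:Add2,r1:5,r2:2,r3:9,r4:Add1,r5:Mul1
  c6: stall  regs: r0:Add2,r1:5,r2:2,r3:9,r4:Add1,r5:Mul1
  c7: CDB Add1=7; issue ADD r1<-Add1  regs: r0:Add2,r1:Add1,r2:2,r3:9,r4:7,r5:Mul1
  c8: CDB Add2=7; issue ADD r5<-Add2  regs: r0:7,r1:Add1,r2:2,r3:9,r4:7,r5:Add2
  c9: CDB Add1=16; issue ADD r5<-Add1  regs: r0:7,r1:16,r2:2,r3:9,r4:7,r5:Add1
  c10: CDB Add2=14; issue MUL r0<-Mul2  regs: r0:Mul2,r1:16,r2:2,r3:9,r4:7,r5:Add1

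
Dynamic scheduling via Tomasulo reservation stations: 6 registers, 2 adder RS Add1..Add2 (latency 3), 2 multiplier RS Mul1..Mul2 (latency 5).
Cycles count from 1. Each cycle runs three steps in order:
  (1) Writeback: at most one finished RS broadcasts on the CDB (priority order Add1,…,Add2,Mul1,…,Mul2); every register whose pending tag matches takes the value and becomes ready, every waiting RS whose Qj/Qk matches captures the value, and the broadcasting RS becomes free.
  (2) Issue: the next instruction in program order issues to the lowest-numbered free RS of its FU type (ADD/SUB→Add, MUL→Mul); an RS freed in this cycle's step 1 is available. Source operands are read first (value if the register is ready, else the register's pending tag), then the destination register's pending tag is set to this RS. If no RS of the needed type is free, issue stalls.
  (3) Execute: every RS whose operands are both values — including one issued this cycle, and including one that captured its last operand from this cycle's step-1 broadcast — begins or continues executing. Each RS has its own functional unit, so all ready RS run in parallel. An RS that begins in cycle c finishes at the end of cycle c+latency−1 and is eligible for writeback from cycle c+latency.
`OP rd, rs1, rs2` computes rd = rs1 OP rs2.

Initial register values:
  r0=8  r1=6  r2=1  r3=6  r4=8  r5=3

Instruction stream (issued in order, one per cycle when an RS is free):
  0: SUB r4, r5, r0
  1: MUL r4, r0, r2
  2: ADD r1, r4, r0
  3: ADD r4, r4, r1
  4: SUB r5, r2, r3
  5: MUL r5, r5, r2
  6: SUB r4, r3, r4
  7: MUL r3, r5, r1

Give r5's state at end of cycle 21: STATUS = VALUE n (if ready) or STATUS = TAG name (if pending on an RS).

  c1: issue SUB r4<-Add1  regs: r0:8,r1:6,r2:1,r3:6,r4:Add1,r5:3
  c2: issue MUL r4<-Mul1  regs: r0:8,r1:6,r2:1,r3:6,r4:Mul1,r5:3
  c3: issue ADD r1<-Add2  regs: r0:8,r1:Add2,r2:1,r3:6,r4:Mul1,r5:3
  c4: CDB Add1=-5; issue ADD r4<-Add1  regs: r0:8,r1:Add2,r2:1,r3:6,r4:Add1,r5:3
  c5: stall  regs: r0:8,r1:Add2,r2:1,r3:6,r4:Add1,r5:3
  c6: stall  regs: r0:8,r1:Add2,r2:1,r3:6,r4:Add1,r5:3
  c7: CDB Mul1=8; stall  regs: r0:8,r1:Add2,r2:1,r3:6,r4:Add1,r5:3
  c8: stall  regs: r0:8,r1:Add2,r2:1,r3:6,r4:Add1,r5:3
  c9: stall  regs: r0:8,r1:Add2,r2:1,r3:6,r4:Add1,r5:3
  c10: CDB Add2=16; issue SUB r5<-Add2  regs: r0:8,r1:16,r2:1,r3:6,r4:Add1,r5:Add2
  c11: issue MUL r5<-Mul1  regs: r0:8,r1:16,r2:1,r3:6,r4:Add1,r5:Mul1
  c12: stall  regs: r0:8,r1:16,r2:1,r3:6,r4:Add1,r5:Mul1
  c13: CDB Add1=24; issue SUB r4<-Add1  regs: r0:8,r1:16,r2:1,r3:6,r4:Add1,r5:Mul1
  c14: CDB Add2=-5; issue MUL r3<-Mul2  regs: r0:8,r1:16,r2:1,r3:Mul2,r4:Add1,r5:Mul1
  c15: -  regs: r0:8,r1:16,r2:1,r3:Mul2,r4:Add1,r5:Mul1
  c16: CDB Add1=-18  regs: r0:8,r1:16,r2:1,r3:Mul2,r4:-18,r5:Mul1
  c17: -  regs: r0:8,r1:16,r2:1,r3:Mul2,r4:-18,r5:Mul1
  c18: -  regs: r0:8,r1:16,r2:1,r3:Mul2,r4:-18,r5:Mul1
  c19: CDB Mul1=-5  regs: r0:8,r1:16,r2:1,r3:Mul2,r4:-18,r5:-5
  c20: -  regs: r0:8,r1:16,r2:1,r3:Mul2,r4:-18,r5:-5
  c21: -  regs: r0:8,r1:16,r2:1,r3:Mul2,r4:-18,r5:-5

STATUS = VALUE -5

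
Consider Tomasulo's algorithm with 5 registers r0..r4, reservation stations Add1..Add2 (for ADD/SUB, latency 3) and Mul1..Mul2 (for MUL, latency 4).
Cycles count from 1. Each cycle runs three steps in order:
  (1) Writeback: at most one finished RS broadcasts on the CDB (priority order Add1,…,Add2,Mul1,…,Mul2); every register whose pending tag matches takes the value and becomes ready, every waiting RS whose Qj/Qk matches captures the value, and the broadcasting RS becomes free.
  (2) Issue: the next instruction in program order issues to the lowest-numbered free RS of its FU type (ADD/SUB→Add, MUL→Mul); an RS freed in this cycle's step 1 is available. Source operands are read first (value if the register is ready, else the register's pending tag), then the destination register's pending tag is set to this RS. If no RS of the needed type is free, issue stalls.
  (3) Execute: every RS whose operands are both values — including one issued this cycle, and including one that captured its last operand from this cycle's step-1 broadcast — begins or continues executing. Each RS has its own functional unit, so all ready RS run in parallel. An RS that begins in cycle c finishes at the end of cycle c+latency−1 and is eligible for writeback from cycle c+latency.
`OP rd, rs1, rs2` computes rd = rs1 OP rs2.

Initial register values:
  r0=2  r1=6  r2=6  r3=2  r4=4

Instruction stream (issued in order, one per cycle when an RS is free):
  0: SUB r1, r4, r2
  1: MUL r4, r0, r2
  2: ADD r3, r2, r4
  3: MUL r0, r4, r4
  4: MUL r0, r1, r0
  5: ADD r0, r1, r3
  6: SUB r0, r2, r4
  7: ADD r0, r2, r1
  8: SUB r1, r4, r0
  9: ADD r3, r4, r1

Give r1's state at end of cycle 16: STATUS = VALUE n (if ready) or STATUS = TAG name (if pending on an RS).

cycle 1: issue SUB r1<-Add1 // r0:2,r1:Add1,r2:6,r3:2,r4:4
cycle 2: issue MUL r4<-Mul1 // r0:2,r1:Add1,r2:6,r3:2,r4:Mul1
cycle 3: issue ADD r3<-Add2 // r0:2,r1:Add1,r2:6,r3:Add2,r4:Mul1
cycle 4: CDB Add1=-2; issue MUL r0<-Mul2 // r0:Mul2,r1:-2,r2:6,r3:Add2,r4:Mul1
cycle 5: stall // r0:Mul2,r1:-2,r2:6,r3:Add2,r4:Mul1
cycle 6: CDB Mul1=12; issue MUL r0<-Mul1 // r0:Mul1,r1:-2,r2:6,r3:Add2,r4:12
cycle 7: issue ADD r0<-Add1 // r0:Add1,r1:-2,r2:6,r3:Add2,r4:12
cycle 8: stall // r0:Add1,r1:-2,r2:6,r3:Add2,r4:12
cycle 9: CDB Add2=18; issue SUB r0<-Add2 // r0:Add2,r1:-2,r2:6,r3:18,r4:12
cycle 10: CDB Mul2=144; stall // r0:Add2,r1:-2,r2:6,r3:18,r4:12
cycle 11: stall // r0:Add2,r1:-2,r2:6,r3:18,r4:12
cycle 12: CDB Add1=16; issue ADD r0<-Add1 // r0:Add1,r1:-2,r2:6,r3:18,r4:12
cycle 13: CDB Add2=-6; issue SUB r1<-Add2 // r0:Add1,r1:Add2,r2:6,r3:18,r4:12
cycle 14: CDB Mul1=-288; stall // r0:Add1,r1:Add2,r2:6,r3:18,r4:12
cycle 15: CDB Add1=4; issue ADD r3<-Add1 // r0:4,r1:Add2,r2:6,r3:Add1,r4:12
cycle 16: - // r0:4,r1:Add2,r2:6,r3:Add1,r4:12

STATUS = TAG Add2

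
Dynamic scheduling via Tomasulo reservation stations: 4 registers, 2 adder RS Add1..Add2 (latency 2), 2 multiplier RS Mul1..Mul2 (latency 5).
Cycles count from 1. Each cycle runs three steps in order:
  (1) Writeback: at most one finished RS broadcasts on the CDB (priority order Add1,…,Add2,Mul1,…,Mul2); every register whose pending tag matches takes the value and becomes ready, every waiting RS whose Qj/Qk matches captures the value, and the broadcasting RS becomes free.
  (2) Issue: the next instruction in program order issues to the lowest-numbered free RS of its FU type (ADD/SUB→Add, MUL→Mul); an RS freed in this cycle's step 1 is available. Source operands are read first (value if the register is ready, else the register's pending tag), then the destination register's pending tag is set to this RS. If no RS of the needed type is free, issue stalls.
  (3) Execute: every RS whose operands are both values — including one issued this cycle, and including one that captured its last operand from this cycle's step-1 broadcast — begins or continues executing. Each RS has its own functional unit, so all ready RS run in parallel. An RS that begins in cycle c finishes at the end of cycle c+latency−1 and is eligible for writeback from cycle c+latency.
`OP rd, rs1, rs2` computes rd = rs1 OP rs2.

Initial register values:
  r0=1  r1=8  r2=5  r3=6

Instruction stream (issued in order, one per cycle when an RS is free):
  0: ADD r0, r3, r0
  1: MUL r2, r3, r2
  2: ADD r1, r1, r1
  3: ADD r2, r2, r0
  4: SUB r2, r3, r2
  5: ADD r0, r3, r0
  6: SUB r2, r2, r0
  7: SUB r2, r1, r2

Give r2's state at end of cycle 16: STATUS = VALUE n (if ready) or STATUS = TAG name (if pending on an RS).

  c1: issue ADD r0<-Add1  regs: r0:Add1,r1:8,r2:5,r3:6
  c2: issue MUL r2<-Mul1  regs: r0:Add1,r1:8,r2:Mul1,r3:6
  c3: CDB Add1=7; issue ADD r1<-Add1  regs: r0:7,r1:Add1,r2:Mul1,r3:6
  c4: issue ADD r2<-Add2  regs: r0:7,r1:Add1,r2:Add2,r3:6
  c5: CDB Add1=16; issue SUB r2<-Add1  regs: r0:7,r1:16,r2:Add1,r3:6
  c6: stall  regs: r0:7,r1:16,r2:Add1,r3:6
  c7: CDB Mul1=30; stall  regs: r0:7,r1:16,r2:Add1,r3:6
  c8: stall  regs: r0:7,r1:16,r2:Add1,r3:6
  c9: CDB Add2=37; issue ADD r0<-Add2  regs: r0:Add2,r1:16,r2:Add1,r3:6
  c10: stall  regs: r0:Add2,r1:16,r2:Add1,r3:6
  c11: CDB Add1=-31; issue SUB r2<-Add1  regs: r0:Add2,r1:16,r2:Add1,r3:6
  c12: CDB Add2=13; issue SUB r2<-Add2  regs: r0:13,r1:16,r2:Add2,r3:6
  c13: -  regs: r0:13,r1:16,r2:Add2,r3:6
  c14: CDB Add1=-44  regs: r0:13,r1:16,r2:Add2,r3:6
  c15: -  regs: r0:13,r1:16,r2:Add2,r3:6
  c16: CDB Add2=60  regs: r0:13,r1:16,r2:60,r3:6

STATUS = VALUE 60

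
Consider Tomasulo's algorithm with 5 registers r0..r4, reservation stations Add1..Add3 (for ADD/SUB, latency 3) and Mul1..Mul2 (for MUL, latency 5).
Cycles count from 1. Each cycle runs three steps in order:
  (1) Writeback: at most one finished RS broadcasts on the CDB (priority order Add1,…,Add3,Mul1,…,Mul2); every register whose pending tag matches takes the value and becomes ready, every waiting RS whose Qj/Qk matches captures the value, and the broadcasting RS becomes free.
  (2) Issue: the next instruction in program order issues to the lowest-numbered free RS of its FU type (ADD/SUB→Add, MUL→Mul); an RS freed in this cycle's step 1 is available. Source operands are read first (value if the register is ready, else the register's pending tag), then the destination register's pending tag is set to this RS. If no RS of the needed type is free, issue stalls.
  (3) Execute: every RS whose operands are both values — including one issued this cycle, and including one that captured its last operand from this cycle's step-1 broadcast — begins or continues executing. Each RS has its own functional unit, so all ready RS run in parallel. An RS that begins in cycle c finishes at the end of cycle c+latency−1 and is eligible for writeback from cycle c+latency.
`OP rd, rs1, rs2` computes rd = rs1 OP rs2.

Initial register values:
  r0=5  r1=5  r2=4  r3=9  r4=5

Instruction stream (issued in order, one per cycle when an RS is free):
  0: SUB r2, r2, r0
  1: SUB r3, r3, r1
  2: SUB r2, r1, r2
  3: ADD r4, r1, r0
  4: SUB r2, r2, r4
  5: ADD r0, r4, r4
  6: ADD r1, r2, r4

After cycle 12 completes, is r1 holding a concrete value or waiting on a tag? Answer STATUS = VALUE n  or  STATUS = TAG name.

STATUS = TAG Add3

cycle 1: issue SUB r2<-Add1 // r0:5,r1:5,r2:Add1,r3:9,r4:5
cycle 2: issue SUB r3<-Add2 // r0:5,r1:5,r2:Add1,r3:Add2,r4:5
cycle 3: issue SUB r2<-Add3 // r0:5,r1:5,r2:Add3,r3:Add2,r4:5
cycle 4: CDB Add1=-1; issue ADD r4<-Add1 // r0:5,r1:5,r2:Add3,r3:Add2,r4:Add1
cycle 5: CDB Add2=4; issue SUB r2<-Add2 // r0:5,r1:5,r2:Add2,r3:4,r4:Add1
cycle 6: stall // r0:5,r1:5,r2:Add2,r3:4,r4:Add1
cycle 7: CDB Add1=10; issue ADD r0<-Add1 // r0:Add1,r1:5,r2:Add2,r3:4,r4:10
cycle 8: CDB Add3=6; issue ADD r1<-Add3 // r0:Add1,r1:Add3,r2:Add2,r3:4,r4:10
cycle 9: - // r0:Add1,r1:Add3,r2:Add2,r3:4,r4:10
cycle 10: CDB Add1=20 // r0:20,r1:Add3,r2:Add2,r3:4,r4:10
cycle 11: CDB Add2=-4 // r0:20,r1:Add3,r2:-4,r3:4,r4:10
cycle 12: - // r0:20,r1:Add3,r2:-4,r3:4,r4:10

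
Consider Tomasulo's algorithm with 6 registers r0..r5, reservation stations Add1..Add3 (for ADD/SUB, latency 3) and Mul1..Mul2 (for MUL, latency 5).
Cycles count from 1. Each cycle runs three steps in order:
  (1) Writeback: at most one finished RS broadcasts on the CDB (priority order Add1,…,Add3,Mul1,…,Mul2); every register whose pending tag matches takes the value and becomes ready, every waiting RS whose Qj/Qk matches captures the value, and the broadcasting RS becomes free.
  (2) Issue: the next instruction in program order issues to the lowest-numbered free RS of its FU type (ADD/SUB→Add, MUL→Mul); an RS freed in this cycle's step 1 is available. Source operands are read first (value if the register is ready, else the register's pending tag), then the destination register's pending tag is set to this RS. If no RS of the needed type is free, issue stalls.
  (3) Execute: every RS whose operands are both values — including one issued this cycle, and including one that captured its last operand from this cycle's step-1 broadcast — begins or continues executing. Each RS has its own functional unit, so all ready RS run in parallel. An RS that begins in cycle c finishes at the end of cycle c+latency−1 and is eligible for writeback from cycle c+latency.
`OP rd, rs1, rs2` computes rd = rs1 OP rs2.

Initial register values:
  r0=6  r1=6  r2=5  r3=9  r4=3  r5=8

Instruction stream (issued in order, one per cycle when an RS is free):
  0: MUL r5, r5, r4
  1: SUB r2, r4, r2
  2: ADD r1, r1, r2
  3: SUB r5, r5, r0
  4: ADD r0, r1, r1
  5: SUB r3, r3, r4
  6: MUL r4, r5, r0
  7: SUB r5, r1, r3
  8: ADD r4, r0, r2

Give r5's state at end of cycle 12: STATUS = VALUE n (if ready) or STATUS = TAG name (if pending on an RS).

STATUS = TAG Add3

c1: issue MUL r5<-Mul1 | r0:6,r1:6,r2:5,r3:9,r4:3,r5:Mul1
c2: issue SUB r2<-Add1 | r0:6,r1:6,r2:Add1,r3:9,r4:3,r5:Mul1
c3: issue ADD r1<-Add2 | r0:6,r1:Add2,r2:Add1,r3:9,r4:3,r5:Mul1
c4: issue SUB r5<-Add3 | r0:6,r1:Add2,r2:Add1,r3:9,r4:3,r5:Add3
c5: CDB Add1=-2; issue ADD r0<-Add1 | r0:Add1,r1:Add2,r2:-2,r3:9,r4:3,r5:Add3
c6: CDB Mul1=24; stall | r0:Add1,r1:Add2,r2:-2,r3:9,r4:3,r5:Add3
c7: stall | r0:Add1,r1:Add2,r2:-2,r3:9,r4:3,r5:Add3
c8: CDB Add2=4; issue SUB r3<-Add2 | r0:Add1,r1:4,r2:-2,r3:Add2,r4:3,r5:Add3
c9: CDB Add3=18; issue MUL r4<-Mul1 | r0:Add1,r1:4,r2:-2,r3:Add2,r4:Mul1,r5:18
c10: issue SUB r5<-Add3 | r0:Add1,r1:4,r2:-2,r3:Add2,r4:Mul1,r5:Add3
c11: CDB Add1=8; issue ADD r4<-Add1 | r0:8,r1:4,r2:-2,r3:Add2,r4:Add1,r5:Add3
c12: CDB Add2=6 | r0:8,r1:4,r2:-2,r3:6,r4:Add1,r5:Add3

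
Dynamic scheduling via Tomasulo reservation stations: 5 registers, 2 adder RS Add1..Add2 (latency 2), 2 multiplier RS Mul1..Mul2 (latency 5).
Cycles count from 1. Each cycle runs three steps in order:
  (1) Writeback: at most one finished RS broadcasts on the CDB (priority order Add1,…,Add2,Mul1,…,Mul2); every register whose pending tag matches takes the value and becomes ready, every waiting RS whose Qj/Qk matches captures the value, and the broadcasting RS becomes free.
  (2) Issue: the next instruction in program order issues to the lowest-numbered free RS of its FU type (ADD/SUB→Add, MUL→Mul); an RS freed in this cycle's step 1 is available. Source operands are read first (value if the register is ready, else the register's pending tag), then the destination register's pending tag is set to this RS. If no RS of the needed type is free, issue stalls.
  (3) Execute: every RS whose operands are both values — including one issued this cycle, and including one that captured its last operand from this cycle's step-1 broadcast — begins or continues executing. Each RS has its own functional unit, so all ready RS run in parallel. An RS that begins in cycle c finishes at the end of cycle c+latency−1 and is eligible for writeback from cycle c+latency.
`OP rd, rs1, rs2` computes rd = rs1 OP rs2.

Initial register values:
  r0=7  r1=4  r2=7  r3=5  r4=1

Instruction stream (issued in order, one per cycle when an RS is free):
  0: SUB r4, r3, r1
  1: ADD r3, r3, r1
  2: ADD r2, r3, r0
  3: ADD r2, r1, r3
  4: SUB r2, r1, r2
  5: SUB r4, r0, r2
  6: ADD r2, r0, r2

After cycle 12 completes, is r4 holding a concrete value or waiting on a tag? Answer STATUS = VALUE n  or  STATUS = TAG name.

STATUS = VALUE 16

c1: issue SUB r4<-Add1 | r0:7,r1:4,r2:7,r3:5,r4:Add1
c2: issue ADD r3<-Add2 | r0:7,r1:4,r2:7,r3:Add2,r4:Add1
c3: CDB Add1=1; issue ADD r2<-Add1 | r0:7,r1:4,r2:Add1,r3:Add2,r4:1
c4: CDB Add2=9; issue ADD r2<-Add2 | r0:7,r1:4,r2:Add2,r3:9,r4:1
c5: stall | r0:7,r1:4,r2:Add2,r3:9,r4:1
c6: CDB Add1=16; issue SUB r2<-Add1 | r0:7,r1:4,r2:Add1,r3:9,r4:1
c7: CDB Add2=13; issue SUB r4<-Add2 | r0:7,r1:4,r2:Add1,r3:9,r4:Add2
c8: stall | r0:7,r1:4,r2:Add1,r3:9,r4:Add2
c9: CDB Add1=-9; issue ADD r2<-Add1 | r0:7,r1:4,r2:Add1,r3:9,r4:Add2
c10: - | r0:7,r1:4,r2:Add1,r3:9,r4:Add2
c11: CDB Add1=-2 | r0:7,r1:4,r2:-2,r3:9,r4:Add2
c12: CDB Add2=16 | r0:7,r1:4,r2:-2,r3:9,r4:16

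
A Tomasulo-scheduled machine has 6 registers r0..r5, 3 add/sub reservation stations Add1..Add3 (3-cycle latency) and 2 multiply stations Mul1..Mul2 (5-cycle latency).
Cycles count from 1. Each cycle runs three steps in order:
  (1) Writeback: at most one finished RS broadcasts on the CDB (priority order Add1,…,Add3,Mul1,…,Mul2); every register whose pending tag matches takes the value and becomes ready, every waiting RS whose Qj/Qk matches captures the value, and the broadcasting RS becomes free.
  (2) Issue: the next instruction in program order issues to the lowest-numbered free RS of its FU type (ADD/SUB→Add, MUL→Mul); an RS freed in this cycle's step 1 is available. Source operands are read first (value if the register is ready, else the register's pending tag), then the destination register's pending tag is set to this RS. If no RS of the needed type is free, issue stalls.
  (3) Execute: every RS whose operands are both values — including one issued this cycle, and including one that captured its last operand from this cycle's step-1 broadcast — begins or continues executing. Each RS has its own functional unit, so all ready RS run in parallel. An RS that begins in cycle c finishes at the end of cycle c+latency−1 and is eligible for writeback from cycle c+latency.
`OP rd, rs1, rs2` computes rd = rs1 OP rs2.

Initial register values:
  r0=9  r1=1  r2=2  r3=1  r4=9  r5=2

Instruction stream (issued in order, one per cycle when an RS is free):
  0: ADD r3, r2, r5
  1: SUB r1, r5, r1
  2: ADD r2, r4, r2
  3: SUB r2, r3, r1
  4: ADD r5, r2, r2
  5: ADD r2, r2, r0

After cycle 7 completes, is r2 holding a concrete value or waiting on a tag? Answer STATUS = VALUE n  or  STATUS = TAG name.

STATUS = TAG Add3

  c1: issue ADD r3<-Add1  regs: r0:9,r1:1,r2:2,r3:Add1,r4:9,r5:2
  c2: issue SUB r1<-Add2  regs: r0:9,r1:Add2,r2:2,r3:Add1,r4:9,r5:2
  c3: issue ADD r2<-Add3  regs: r0:9,r1:Add2,r2:Add3,r3:Add1,r4:9,r5:2
  c4: CDB Add1=4; issue SUB r2<-Add1  regs: r0:9,r1:Add2,r2:Add1,r3:4,r4:9,r5:2
  c5: CDB Add2=1; issue ADD r5<-Add2  regs: r0:9,r1:1,r2:Add1,r3:4,r4:9,r5:Add2
  c6: CDB Add3=11; issue ADD r2<-Add3  regs: r0:9,r1:1,r2:Add3,r3:4,r4:9,r5:Add2
  c7: -  regs: r0:9,r1:1,r2:Add3,r3:4,r4:9,r5:Add2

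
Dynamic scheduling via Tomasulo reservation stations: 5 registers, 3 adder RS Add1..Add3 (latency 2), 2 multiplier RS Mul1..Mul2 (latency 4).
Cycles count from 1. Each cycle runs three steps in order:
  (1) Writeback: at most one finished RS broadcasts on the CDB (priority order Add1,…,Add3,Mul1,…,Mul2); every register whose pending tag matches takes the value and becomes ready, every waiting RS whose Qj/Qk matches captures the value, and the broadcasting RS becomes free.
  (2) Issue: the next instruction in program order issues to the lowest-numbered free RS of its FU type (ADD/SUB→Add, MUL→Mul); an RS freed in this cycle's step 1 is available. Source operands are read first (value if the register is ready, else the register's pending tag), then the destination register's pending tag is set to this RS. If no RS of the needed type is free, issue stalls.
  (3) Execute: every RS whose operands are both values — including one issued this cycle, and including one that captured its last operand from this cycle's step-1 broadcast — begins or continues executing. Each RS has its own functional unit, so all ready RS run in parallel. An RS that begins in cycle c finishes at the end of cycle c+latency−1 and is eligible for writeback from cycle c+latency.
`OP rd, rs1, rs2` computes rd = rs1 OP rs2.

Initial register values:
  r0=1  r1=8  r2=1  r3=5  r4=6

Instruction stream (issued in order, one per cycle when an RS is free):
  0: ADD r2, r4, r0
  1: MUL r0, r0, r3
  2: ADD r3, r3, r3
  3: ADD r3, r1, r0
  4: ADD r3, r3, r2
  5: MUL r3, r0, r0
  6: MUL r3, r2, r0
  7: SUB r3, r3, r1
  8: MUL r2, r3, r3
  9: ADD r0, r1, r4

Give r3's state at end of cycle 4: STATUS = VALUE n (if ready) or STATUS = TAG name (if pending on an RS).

STATUS = TAG Add2

cycle 1: issue ADD r2<-Add1 // r0:1,r1:8,r2:Add1,r3:5,r4:6
cycle 2: issue MUL r0<-Mul1 // r0:Mul1,r1:8,r2:Add1,r3:5,r4:6
cycle 3: CDB Add1=7; issue ADD r3<-Add1 // r0:Mul1,r1:8,r2:7,r3:Add1,r4:6
cycle 4: issue ADD r3<-Add2 // r0:Mul1,r1:8,r2:7,r3:Add2,r4:6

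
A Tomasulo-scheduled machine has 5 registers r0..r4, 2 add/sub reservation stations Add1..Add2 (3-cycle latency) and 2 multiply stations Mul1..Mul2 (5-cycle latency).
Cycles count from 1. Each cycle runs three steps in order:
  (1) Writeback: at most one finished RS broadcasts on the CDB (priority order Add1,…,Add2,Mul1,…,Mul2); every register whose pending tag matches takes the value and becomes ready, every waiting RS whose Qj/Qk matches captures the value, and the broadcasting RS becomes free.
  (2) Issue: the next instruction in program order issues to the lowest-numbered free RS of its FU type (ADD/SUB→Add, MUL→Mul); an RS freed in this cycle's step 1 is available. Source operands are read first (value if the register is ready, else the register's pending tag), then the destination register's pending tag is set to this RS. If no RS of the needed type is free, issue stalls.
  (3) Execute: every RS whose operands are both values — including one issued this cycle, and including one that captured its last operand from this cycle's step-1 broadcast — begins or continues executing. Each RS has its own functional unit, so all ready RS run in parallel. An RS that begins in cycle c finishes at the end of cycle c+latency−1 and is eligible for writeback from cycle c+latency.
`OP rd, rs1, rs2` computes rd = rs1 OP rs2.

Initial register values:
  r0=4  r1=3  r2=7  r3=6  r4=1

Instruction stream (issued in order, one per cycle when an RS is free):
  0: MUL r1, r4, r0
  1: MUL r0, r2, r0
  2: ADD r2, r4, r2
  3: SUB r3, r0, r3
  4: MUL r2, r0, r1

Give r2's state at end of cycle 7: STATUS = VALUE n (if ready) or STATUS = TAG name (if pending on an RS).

STATUS = TAG Mul1

  c1: issue MUL r1<-Mul1  regs: r0:4,r1:Mul1,r2:7,r3:6,r4:1
  c2: issue MUL r0<-Mul2  regs: r0:Mul2,r1:Mul1,r2:7,r3:6,r4:1
  c3: issue ADD r2<-Add1  regs: r0:Mul2,r1:Mul1,r2:Add1,r3:6,r4:1
  c4: issue SUB r3<-Add2  regs: r0:Mul2,r1:Mul1,r2:Add1,r3:Add2,r4:1
  c5: stall  regs: r0:Mul2,r1:Mul1,r2:Add1,r3:Add2,r4:1
  c6: CDB Add1=8; stall  regs: r0:Mul2,r1:Mul1,r2:8,r3:Add2,r4:1
  c7: CDB Mul1=4; issue MUL r2<-Mul1  regs: r0:Mul2,r1:4,r2:Mul1,r3:Add2,r4:1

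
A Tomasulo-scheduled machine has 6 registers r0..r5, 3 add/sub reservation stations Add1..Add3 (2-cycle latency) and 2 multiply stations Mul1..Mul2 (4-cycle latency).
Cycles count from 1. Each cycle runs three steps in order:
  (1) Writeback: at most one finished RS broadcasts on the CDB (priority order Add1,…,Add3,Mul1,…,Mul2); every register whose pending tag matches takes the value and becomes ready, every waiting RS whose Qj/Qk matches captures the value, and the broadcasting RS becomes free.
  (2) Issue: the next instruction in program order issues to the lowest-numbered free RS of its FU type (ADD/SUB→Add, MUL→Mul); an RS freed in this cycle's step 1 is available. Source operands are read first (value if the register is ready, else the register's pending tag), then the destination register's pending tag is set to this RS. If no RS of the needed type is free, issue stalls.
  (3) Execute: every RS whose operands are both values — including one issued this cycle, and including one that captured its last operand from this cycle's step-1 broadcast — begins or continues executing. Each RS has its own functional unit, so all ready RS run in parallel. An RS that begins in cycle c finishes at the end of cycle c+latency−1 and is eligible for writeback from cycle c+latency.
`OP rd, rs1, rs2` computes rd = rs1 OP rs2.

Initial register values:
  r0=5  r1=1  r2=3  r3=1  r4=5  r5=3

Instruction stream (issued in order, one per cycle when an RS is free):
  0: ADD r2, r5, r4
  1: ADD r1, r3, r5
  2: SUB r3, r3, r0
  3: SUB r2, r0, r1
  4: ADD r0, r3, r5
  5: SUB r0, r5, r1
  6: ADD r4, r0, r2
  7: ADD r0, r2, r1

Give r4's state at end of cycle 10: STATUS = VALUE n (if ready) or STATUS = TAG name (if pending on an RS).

STATUS = VALUE 0

  c1: issue ADD r2<-Add1  regs: r0:5,r1:1,r2:Add1,r3:1,r4:5,r5:3
  c2: issue ADD r1<-Add2  regs: r0:5,r1:Add2,r2:Add1,r3:1,r4:5,r5:3
  c3: CDB Add1=8; issue SUB r3<-Add1  regs: r0:5,r1:Add2,r2:8,r3:Add1,r4:5,r5:3
  c4: CDB Add2=4; issue SUB r2<-Add2  regs: r0:5,r1:4,r2:Add2,r3:Add1,r4:5,r5:3
  c5: CDB Add1=-4; issue ADD r0<-Add1  regs: r0:Add1,r1:4,r2:Add2,r3:-4,r4:5,r5:3
  c6: CDB Add2=1; issue SUB r0<-Add2  regs: r0:Add2,r1:4,r2:1,r3:-4,r4:5,r5:3
  c7: CDB Add1=-1; issue ADD r4<-Add1  regs: r0:Add2,r1:4,r2:1,r3:-4,r4:Add1,r5:3
  c8: CDB Add2=-1; issue ADD r0<-Add2  regs: r0:Add2,r1:4,r2:1,r3:-4,r4:Add1,r5:3
  c9: -  regs: r0:Add2,r1:4,r2:1,r3:-4,r4:Add1,r5:3
  c10: CDB Add1=0  regs: r0:Add2,r1:4,r2:1,r3:-4,r4:0,r5:3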